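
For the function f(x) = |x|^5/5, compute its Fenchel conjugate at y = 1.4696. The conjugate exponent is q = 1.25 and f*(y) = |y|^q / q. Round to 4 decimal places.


The conjugate exponent q satisfies 1/p + 1/q = 1.
p = 5, so q = 5/(5 - 1) = 1.25
|y|^q = 1.4696^1.25 = 1.6181
f*(1.4696) = 1.6181 / 1.25 = 1.2945


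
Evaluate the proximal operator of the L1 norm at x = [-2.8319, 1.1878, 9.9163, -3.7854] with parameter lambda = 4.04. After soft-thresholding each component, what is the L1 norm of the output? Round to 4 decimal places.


Soft-thresholding with lambda = 4.04:
prox(-2.8319) = sign(-2.8319)*max(|-2.8319| - 4.04, 0) = 0.0
prox(1.1878) = sign(1.1878)*max(|1.1878| - 4.04, 0) = 0.0
prox(9.9163) = sign(9.9163)*max(|9.9163| - 4.04, 0) = 5.8763
prox(-3.7854) = sign(-3.7854)*max(|-3.7854| - 4.04, 0) = 0.0
prox(x) = [0.0, 0.0, 5.8763, 0.0]
||prox(x)||_1 = 0.0 + 0.0 + 5.8763 + 0.0 = 5.8763


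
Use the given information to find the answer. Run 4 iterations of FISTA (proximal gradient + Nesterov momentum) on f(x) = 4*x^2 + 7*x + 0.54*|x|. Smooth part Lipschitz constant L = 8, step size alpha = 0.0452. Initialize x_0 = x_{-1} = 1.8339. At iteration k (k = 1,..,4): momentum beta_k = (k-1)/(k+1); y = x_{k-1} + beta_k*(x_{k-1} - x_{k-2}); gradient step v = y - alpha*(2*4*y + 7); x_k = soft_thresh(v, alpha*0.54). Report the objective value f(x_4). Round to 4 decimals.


FISTA on f(x) = 4*x^2 + 7*x + 0.54*|x|
L = 8, alpha = 0.0452
Iteration 1: beta = 0.0, y = 1.8339 + 0.0*(1.8339 - 1.8339) = 1.8339
  grad(y) = 21.6712, v = y - alpha*grad = 0.8544
  prox(v) = soft_thresh(0.8544, 0.0244) = 0.83
Iteration 2: beta = 0.3333, y = 0.83 + 0.3333*(0.83 - 1.8339) = 0.4953
  grad(y) = 10.9624, v = y - alpha*grad = -0.0002
  prox(v) = soft_thresh(-0.0002, 0.0244) = 0.0
Iteration 3: beta = 0.5, y = 0.0 + 0.5*(0.0 - 0.83) = -0.415
  grad(y) = 3.6802, v = y - alpha*grad = -0.5813
  prox(v) = soft_thresh(-0.5813, 0.0244) = -0.5569
Iteration 4: beta = 0.6, y = -0.5569 + 0.6*(-0.5569 - 0.0) = -0.8911
  grad(y) = -0.1285, v = y - alpha*grad = -0.8853
  prox(v) = soft_thresh(-0.8853, 0.0244) = -0.8608
f(x_4) = 4*(-0.8608)^2 + 7*(-0.8608) + 0.54*|-0.8608| = -2.5968


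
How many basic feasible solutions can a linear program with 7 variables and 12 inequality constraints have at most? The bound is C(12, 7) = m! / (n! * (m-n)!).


Each vertex corresponds to some choice of n active constraints out of m, so the number of vertices is at most C(m, n) = m! / (n!(m-n)!).
m = 12, n = 7
Numerator: 12 * 11 * 10 * 9 * 8 * 7 * 6
Denominator: 7! = 5040
C(12, 7) = 792


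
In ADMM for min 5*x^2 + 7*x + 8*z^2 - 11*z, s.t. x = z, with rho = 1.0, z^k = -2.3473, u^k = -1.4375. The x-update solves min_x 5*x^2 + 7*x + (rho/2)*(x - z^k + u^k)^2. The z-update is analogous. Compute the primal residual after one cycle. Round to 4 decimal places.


ADMM iteration with rho = 1.0, z^k = -2.3473, u^k = -1.4375
Step 1: x-update.
Minimize 5*x^2 + 7*x + (1.0/2)*(x + 2.3473 - 1.4375)^2
FOC: (2*5 + 1.0)*x = -7 + 1.0*(-2.3473 + 1.4375)
x^{k+1} = -0.7191
Step 2: z-update.
Minimize 8*z^2 - 11*z + (1.0/2)*(-0.7191 - z - 1.4375)^2
FOC: (2*8 + 1.0)*z = 11 + 1.0*(-0.7191 - 1.4375)
z^{k+1} = 0.5202
Step 3: u-update.
u^{k+1} = -1.4375 - 0.7191 - 0.5202 = -2.6768
Step 4: Primal residual = |-0.7191 - 0.5202| = 1.2393


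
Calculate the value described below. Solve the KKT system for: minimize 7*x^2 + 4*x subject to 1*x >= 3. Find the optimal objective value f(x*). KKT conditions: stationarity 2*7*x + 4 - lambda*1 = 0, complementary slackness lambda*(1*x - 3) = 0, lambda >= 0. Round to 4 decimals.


Step 1: Try lambda = 0 (constraint inactive).
x_unc = -4/(2*7) = -0.2857
Check: 1*-0.2857 = -0.2857 < 3 -- violated!
Step 2: Constraint must be active: 1*x = 3
x* = 3/1 = 3.0
lambda = (2*7*3.0 + 4)/1 = 46.0
Step 3: Compute optimal value.
f(x*) = 7*3.0^2 + 4*3.0 = 75.0


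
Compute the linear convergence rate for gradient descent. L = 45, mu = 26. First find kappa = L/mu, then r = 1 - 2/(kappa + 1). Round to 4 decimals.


Step 1: Compute the condition number.
kappa = L/mu = 45/26 = 1.7308
Step 2: Compute the convergence rate.
r = 1 - 2/(kappa + 1) = 1 - 2*mu/(L + mu) = (L - mu)/(L + mu) = 19/71 = 0.2676


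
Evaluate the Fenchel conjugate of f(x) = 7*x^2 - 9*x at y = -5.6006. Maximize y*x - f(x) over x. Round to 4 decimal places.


f*(y) = sup_x {y*x - a*x^2 - b*x} = sup_x {(y-b)*x - a*x^2}
FOC: (y - b) - 2a*x = 0 => x* = (y - b)/(2a)
x* = (-5.6006 + 9)/(2*7) = 0.2428
f*(-5.6006) = (y-b)^2/(4a) = (-5.6006 + 9)^2/(4*7)
= 11.5559/28 = 0.4127


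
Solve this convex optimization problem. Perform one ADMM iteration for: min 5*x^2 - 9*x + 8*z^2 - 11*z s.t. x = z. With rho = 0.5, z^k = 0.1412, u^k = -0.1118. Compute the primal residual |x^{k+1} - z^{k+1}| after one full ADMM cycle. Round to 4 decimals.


ADMM iteration with rho = 0.5, z^k = 0.1412, u^k = -0.1118
Step 1: x-update.
Minimize 5*x^2 - 9*x + (0.5/2)*(x - 0.1412 - 0.1118)^2
FOC: (2*5 + 0.5)*x = 9 + 0.5*(0.1412 + 0.1118)
x^{k+1} = 0.8692
Step 2: z-update.
Minimize 8*z^2 - 11*z + (0.5/2)*(0.8692 - z - 0.1118)^2
FOC: (2*8 + 0.5)*z = 11 + 0.5*(0.8692 - 0.1118)
z^{k+1} = 0.6896
Step 3: u-update.
u^{k+1} = -0.1118 + 0.8692 - 0.6896 = 0.0678
Step 4: Primal residual = |0.8692 - 0.6896| = 0.1796


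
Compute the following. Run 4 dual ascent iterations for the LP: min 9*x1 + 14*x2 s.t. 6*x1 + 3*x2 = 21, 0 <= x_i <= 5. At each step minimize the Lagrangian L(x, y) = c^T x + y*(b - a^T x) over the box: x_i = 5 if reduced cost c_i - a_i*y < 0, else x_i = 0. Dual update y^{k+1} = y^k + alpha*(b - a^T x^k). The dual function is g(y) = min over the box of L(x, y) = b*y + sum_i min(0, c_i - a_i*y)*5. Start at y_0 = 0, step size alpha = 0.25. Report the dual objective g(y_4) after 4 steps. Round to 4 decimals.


Dual ascent for LP: min 9*x1 + 14*x2, 6*x1 + 3*x2 = 21, 0 <= x_i <= 5
Step 1: y^k = 0.0, reduced costs: (9.0, 14.0)
  x^k = (0.0, 0.0), subgradient = b - a^T x = 21.0
  y^{k+1} = 0.0 + 0.25*21.0 = 5.25
Step 2: y^k = 5.25, reduced costs: (-22.5, -1.75)
  x^k = (5.0, 5.0), subgradient = b - a^T x = -24.0
  y^{k+1} = 5.25 + 0.25*-24.0 = -0.75
Step 3: y^k = -0.75, reduced costs: (13.5, 16.25)
  x^k = (0.0, 0.0), subgradient = b - a^T x = 21.0
  y^{k+1} = -0.75 + 0.25*21.0 = 4.5
Step 4: y^k = 4.5, reduced costs: (-18.0, 0.5)
  x^k = (5.0, 0.0), subgradient = b - a^T x = -9.0
  y^{k+1} = 4.5 + 0.25*-9.0 = 2.25
Dual objective at y_4 = 2.25: reduced costs (-4.5, 7.25), box minimizer x = (5.0, 0.0)
g(y_4) = b*y + (c1 - a1*y)*x1 + (c2 - a2*y)*x2 = 21*2.25 + (-4.5)*5.0 + 7.25*0.0 = 47.25 - 22.5 + 0.0 = 24.75


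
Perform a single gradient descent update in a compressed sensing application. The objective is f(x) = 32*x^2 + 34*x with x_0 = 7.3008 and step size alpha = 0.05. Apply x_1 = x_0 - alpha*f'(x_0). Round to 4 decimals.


We compute the gradient at x_0 and apply the update.
f'(x) = 64*x + 34
f'(7.3008) = 64*7.3008 + 34 = 501.2512
x_1 = 7.3008 - 0.05*501.2512 = -17.7618


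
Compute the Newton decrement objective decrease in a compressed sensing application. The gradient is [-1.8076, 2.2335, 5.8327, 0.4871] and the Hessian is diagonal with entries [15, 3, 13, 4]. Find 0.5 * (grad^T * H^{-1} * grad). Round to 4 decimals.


Step 1: H is diagonal, so H^(-1) * g = [-0.1205, 0.7445, 0.4487, 0.1218].
Step 2: g^T H^(-1) g = sum_i g_i^2 / H_ii
  = (-1.8076)^2/15 + (2.2335)^2/3 + (5.8327)^2/13 + (0.4871)^2/4
  = 0.2178 + 1.6628 + 2.617 + 0.0593 = 4.5569
Step 3: Objective decrease = 0.5 * g^T H^(-1) g = 2.2785


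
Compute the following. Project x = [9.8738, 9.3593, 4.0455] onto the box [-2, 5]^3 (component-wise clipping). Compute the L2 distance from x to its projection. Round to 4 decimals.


Project each component onto [-2, 5].
clip(9.8738) = 5.0, clip(9.3593) = 5.0, clip(4.0455) = 4.0455
Projection = [5.0, 5.0, 4.0455]
Squared diffs: [23.7539, 19.0035, 0.0]
Distance = sqrt(42.7574) = 6.5389


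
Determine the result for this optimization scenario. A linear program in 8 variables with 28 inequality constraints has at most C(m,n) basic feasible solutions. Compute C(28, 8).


Each vertex corresponds to some choice of n active constraints out of m, so the number of vertices is at most C(m, n) = m! / (n!(m-n)!).
m = 28, n = 8
Numerator: 28 * 27 * 26 * 25 * 24 * 23 * 22 * 21
Denominator: 8! = 40320
C(28, 8) = 3108105


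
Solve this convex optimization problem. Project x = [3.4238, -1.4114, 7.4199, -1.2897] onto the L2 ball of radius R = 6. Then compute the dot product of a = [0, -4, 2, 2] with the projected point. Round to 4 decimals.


Step 1: Compute ||x|| (intermediates to 6 decimals).
||x|| = sqrt(3.4238^2 + (-1.4114)^2 + 7.4199^2 + (-1.2897)^2) = 8.392419
Step 2: Project.
Since ||x|| > R, scale = R/||x|| = 6/8.392419 = 0.714931, proj(x) = scale * x
proj(x) = [2.447781, -1.009054, 5.304717, -0.922047]
Step 3: Dot product.
a^T * proj(x) = 0*2.447781 - 4*(-1.009054) + 2*5.304717 + 2*(-0.922047) = 12.8016


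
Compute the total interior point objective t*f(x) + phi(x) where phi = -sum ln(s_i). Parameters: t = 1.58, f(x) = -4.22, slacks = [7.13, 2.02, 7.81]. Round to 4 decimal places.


Step 1: Compute log-barrier.
ln values: [1.9643, 0.7031, 2.0554]
phi = -(1.9643 + 0.7031 + 2.0554) = -4.7228
Step 2: Compute augmented objective.
t*f(x) = 1.58*-4.22 = -6.6676
Total = -6.6676 - 4.7228 = -11.3904


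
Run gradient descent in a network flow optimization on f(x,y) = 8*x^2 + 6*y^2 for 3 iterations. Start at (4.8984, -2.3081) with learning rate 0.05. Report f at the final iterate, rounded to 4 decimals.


Gradient descent on f(x,y) = 8*x^2 + 6*y^2.
Starting point: (4.8984, -2.3081), alpha = 0.05
Step 1: grad_x = 2*8*4.8984 = 78.3744, grad_y = 2*6*-2.3081 = -27.6972
  x_1 = 4.8984 - 0.05*78.3744 = 0.9797
  y_1 = -2.3081 - 0.05*-27.6972 = -0.9232
Step 2: grad_x = 2*8*0.9797 = 15.6749, grad_y = 2*6*-0.9232 = -11.0789
  x_2 = 0.9797 - 0.05*15.6749 = 0.1959
  y_2 = -0.9232 - 0.05*-11.0789 = -0.3693
Step 3: grad_x = 2*8*0.1959 = 3.135, grad_y = 2*6*-0.3693 = -4.4316
  x_3 = 0.1959 - 0.05*3.135 = 0.0392
  y_3 = -0.3693 - 0.05*-4.4316 = -0.1477
f(0.0392, -0.1477) = 8*0.0392^2 + 6*(-0.1477)^2 = 0.1432


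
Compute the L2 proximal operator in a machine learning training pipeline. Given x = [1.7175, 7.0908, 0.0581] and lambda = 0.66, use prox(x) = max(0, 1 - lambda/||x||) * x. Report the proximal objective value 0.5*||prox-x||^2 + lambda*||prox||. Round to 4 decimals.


Step 1: Compute ||x||.
||x|| = 7.2961
Step 2: Compute scaling factor.
scale = max(0, 1 - 0.66/7.2961) = 0.9095
Step 3: prox(x) = [1.5621, 6.4494, 0.0528]
||prox(x)|| = 6.6361
Step 4: Proximal objective.
0.5*||prox-x||^2 = 0.2178
lambda*||prox|| = 4.3798
Total = 4.5976


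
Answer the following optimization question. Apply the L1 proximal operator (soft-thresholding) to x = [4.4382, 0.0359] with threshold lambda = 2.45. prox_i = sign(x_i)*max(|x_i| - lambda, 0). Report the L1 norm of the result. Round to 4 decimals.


Soft-thresholding with lambda = 2.45:
prox(4.4382) = sign(4.4382)*max(|4.4382| - 2.45, 0) = 1.9882
prox(0.0359) = sign(0.0359)*max(|0.0359| - 2.45, 0) = 0.0
prox(x) = [1.9882, 0.0]
||prox(x)||_1 = 1.9882 + 0.0 = 1.9882


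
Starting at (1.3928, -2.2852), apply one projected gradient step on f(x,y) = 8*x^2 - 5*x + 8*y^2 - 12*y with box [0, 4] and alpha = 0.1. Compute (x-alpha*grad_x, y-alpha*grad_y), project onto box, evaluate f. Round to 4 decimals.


Step 1: Compute gradient at (1.3928, -2.2852).
grad_x = 2*8*1.3928 - 5 = 17.2848
grad_y = 2*8*-2.2852 - 12 = -48.5632
Step 2: Gradient step.
x_raw = 1.3928 - 0.1*17.2848 = -0.3357
y_raw = -2.2852 - 0.1*-48.5632 = 2.5711
Step 3: Project onto [0, 4].
x_proj = clip(-0.3357) = 0.0
y_proj = clip(2.5711) = 2.5711
Step 4: Evaluate f.
f(0.0, 2.5711) = 22.0318


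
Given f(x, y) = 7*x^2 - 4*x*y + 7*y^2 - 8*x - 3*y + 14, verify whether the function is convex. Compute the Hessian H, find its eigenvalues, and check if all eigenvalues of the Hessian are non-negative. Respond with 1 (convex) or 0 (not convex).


The Hessian of f(x,y) = 7*x^2 - 4*x*y + 7*y^2 - 8*x - 3*y + 14 is:
H = [[14, -4], [-4, 14]]
Trace = 14 + 14 = 28
Determinant = 14*14 - (-4)^2 = 180
Discriminant = (28)^2 - 4*180 = 64.0
Eigenvalues: lambda_1 = 10.0, lambda_2 = 18.0
The function is convex.

1


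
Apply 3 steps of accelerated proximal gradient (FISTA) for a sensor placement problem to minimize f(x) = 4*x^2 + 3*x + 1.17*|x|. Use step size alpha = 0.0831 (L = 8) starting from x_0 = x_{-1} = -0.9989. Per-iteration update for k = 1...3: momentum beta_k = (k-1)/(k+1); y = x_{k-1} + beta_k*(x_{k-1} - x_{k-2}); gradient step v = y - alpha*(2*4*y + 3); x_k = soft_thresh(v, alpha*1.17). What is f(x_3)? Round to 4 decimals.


FISTA on f(x) = 4*x^2 + 3*x + 1.17*|x|
L = 8, alpha = 0.0831
Iteration 1: beta = 0.0, y = -0.9989 + 0.0*(-0.9989 + 0.9989) = -0.9989
  grad(y) = -4.9912, v = y - alpha*grad = -0.5841
  prox(v) = soft_thresh(-0.5841, 0.0972) = -0.4869
Iteration 2: beta = 0.3333, y = -0.4869 + 0.3333*(-0.4869 + 0.9989) = -0.3162
  grad(y) = 0.4701, v = y - alpha*grad = -0.3553
  prox(v) = soft_thresh(-0.3553, 0.0972) = -0.2581
Iteration 3: beta = 0.5, y = -0.2581 + 0.5*(-0.2581 + 0.4869) = -0.1437
  grad(y) = 1.8507, v = y - alpha*grad = -0.2975
  prox(v) = soft_thresh(-0.2975, 0.0972) = -0.2002
f(x_3) = 4*(-0.2002)^2 + 3*(-0.2002) + 1.17*|-0.2002| = -0.2061


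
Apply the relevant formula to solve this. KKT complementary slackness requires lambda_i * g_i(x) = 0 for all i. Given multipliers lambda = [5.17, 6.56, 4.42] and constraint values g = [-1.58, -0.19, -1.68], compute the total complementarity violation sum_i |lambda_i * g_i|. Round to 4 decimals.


KKT complementary slackness check:
lambda_1 * g_1 = 5.17 * -1.58 = -8.1686
lambda_2 * g_2 = 6.56 * -0.19 = -1.2464
lambda_3 * g_3 = 4.42 * -1.68 = -7.4256
Total violation = 8.1686 + 1.2464 + 7.4256 = 16.8406


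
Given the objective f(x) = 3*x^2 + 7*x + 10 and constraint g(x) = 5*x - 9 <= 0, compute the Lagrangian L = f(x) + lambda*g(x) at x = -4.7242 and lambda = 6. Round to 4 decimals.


Step 1: Evaluate f(x).
f(-4.7242) = 3*(-4.7242)^2 + 7*(-4.7242) + 10 = 43.8848
Step 2: Evaluate g(x).
g(-4.7242) = 5*-4.7242 - 9 = -32.621
Step 3: Compute Lagrangian.
L = 43.8848 + 6*-32.621 = -151.8412


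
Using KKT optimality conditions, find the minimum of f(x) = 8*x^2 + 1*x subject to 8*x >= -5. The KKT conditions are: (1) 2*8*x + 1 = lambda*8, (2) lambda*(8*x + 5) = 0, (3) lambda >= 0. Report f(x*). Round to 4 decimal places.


Step 1: Try lambda = 0 (constraint inactive).
Stationarity: 2*8*x + 1 = 0
x* = -1/(2*8) = -0.0625
Check constraint: 8*-0.0625 = -0.5 >= -5 -- satisfied.
Step 2: Compute optimal value.
f(x*) = 8*(-0.0625)^2 + 1*(-0.0625) = -0.0313


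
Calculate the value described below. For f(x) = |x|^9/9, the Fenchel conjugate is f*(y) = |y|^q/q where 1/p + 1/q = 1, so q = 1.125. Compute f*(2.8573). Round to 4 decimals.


The conjugate exponent q satisfies 1/p + 1/q = 1.
p = 9, so q = 9/(9 - 1) = 1.125
|y|^q = 2.8573^1.125 = 3.258
f*(2.8573) = 3.258 / 1.125 = 2.896


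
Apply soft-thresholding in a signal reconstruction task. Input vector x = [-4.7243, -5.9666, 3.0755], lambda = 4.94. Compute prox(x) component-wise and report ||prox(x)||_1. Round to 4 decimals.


Soft-thresholding with lambda = 4.94:
prox(-4.7243) = sign(-4.7243)*max(|-4.7243| - 4.94, 0) = 0.0
prox(-5.9666) = sign(-5.9666)*max(|-5.9666| - 4.94, 0) = -1.0266
prox(3.0755) = sign(3.0755)*max(|3.0755| - 4.94, 0) = 0.0
prox(x) = [0.0, -1.0266, 0.0]
||prox(x)||_1 = 0.0 + 1.0266 + 0.0 = 1.0266


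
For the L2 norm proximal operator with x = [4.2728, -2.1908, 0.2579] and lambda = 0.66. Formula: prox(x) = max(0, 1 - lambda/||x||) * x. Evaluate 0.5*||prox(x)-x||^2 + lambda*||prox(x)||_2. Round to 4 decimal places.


Step 1: Compute ||x||.
||x|| = 4.8086
Step 2: Compute scaling factor.
scale = max(0, 1 - 0.66/4.8086) = 0.8627
Step 3: prox(x) = [3.6863, -1.8901, 0.2225]
||prox(x)|| = 4.1486
Step 4: Proximal objective.
0.5*||prox-x||^2 = 0.2178
lambda*||prox|| = 2.7381
Total = 2.9559


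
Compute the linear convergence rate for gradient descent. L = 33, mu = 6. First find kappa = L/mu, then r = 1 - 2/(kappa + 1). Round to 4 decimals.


Step 1: Compute the condition number.
kappa = L/mu = 33/6 = 5.5
Step 2: Compute the convergence rate.
r = 1 - 2/(kappa + 1) = 1 - 2*mu/(L + mu) = (L - mu)/(L + mu) = 27/39 = 0.6923


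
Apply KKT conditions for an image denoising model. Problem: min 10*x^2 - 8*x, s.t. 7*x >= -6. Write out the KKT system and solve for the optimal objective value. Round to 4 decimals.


Step 1: Try lambda = 0 (constraint inactive).
Stationarity: 2*10*x - 8 = 0
x* = 8/(2*10) = 0.4
Check constraint: 7*0.4 = 2.8 >= -6 -- satisfied.
Step 2: Compute optimal value.
f(x*) = 10*0.4^2 - 8*0.4 = -1.6


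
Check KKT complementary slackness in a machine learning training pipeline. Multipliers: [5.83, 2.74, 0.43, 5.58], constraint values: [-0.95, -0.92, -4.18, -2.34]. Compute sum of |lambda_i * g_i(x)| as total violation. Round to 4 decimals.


KKT complementary slackness check:
lambda_1 * g_1 = 5.83 * -0.95 = -5.5385
lambda_2 * g_2 = 2.74 * -0.92 = -2.5208
lambda_3 * g_3 = 0.43 * -4.18 = -1.7974
lambda_4 * g_4 = 5.58 * -2.34 = -13.0572
Total violation = 5.5385 + 2.5208 + 1.7974 + 13.0572 = 22.9139


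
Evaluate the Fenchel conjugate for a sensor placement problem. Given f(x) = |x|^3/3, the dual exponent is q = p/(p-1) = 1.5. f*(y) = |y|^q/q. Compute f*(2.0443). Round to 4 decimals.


The conjugate exponent q satisfies 1/p + 1/q = 1.
p = 3, so q = 3/(3 - 1) = 1.5
|y|^q = 2.0443^1.5 = 2.9229
f*(2.0443) = 2.9229 / 1.5 = 1.9486


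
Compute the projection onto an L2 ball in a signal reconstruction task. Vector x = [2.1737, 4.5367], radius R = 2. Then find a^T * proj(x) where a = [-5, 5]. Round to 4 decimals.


Step 1: Compute ||x|| (intermediates to 6 decimals).
||x|| = sqrt(2.1737^2 + 4.5367^2) = 5.030568
Step 2: Project.
Since ||x|| > R, scale = R/||x|| = 2/5.030568 = 0.397569, proj(x) = scale * x
proj(x) = [0.864196, 1.803651]
Step 3: Dot product.
a^T * proj(x) = -5*0.864196 + 5*1.803651 = 4.6973


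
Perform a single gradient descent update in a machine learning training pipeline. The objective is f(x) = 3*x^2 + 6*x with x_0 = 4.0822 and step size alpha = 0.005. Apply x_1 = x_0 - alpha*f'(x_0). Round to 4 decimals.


We compute the gradient at x_0 and apply the update.
f'(x) = 6*x + 6
f'(4.0822) = 6*4.0822 + 6 = 30.4932
x_1 = 4.0822 - 0.005*30.4932 = 3.9297


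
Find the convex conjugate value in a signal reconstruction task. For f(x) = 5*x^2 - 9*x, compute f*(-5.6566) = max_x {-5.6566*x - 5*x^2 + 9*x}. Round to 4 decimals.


f*(y) = sup_x {y*x - a*x^2 - b*x} = sup_x {(y-b)*x - a*x^2}
FOC: (y - b) - 2a*x = 0 => x* = (y - b)/(2a)
x* = (-5.6566 + 9)/(2*5) = 0.3343
f*(-5.6566) = (y-b)^2/(4a) = (-5.6566 + 9)^2/(4*5)
= 11.1783/20 = 0.5589


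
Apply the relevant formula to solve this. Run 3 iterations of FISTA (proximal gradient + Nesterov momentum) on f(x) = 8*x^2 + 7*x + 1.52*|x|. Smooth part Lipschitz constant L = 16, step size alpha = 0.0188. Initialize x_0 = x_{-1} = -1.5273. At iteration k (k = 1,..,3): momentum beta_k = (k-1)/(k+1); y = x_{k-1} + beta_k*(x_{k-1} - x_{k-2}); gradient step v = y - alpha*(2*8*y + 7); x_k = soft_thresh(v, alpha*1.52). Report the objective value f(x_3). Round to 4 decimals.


FISTA on f(x) = 8*x^2 + 7*x + 1.52*|x|
L = 16, alpha = 0.0188
Iteration 1: beta = 0.0, y = -1.5273 + 0.0*(-1.5273 + 1.5273) = -1.5273
  grad(y) = -17.4368, v = y - alpha*grad = -1.1995
  prox(v) = soft_thresh(-1.1995, 0.0286) = -1.1709
Iteration 2: beta = 0.3333, y = -1.1709 + 0.3333*(-1.1709 + 1.5273) = -1.0521
  grad(y) = -9.8339, v = y - alpha*grad = -0.8672
  prox(v) = soft_thresh(-0.8672, 0.0286) = -0.8387
Iteration 3: beta = 0.5, y = -0.8387 + 0.5*(-0.8387 + 1.1709) = -0.6725
  grad(y) = -3.7606, v = y - alpha*grad = -0.6018
  prox(v) = soft_thresh(-0.6018, 0.0286) = -0.5733
f(x_3) = 8*(-0.5733)^2 + 7*(-0.5733) + 1.52*|-0.5733| = -0.5124


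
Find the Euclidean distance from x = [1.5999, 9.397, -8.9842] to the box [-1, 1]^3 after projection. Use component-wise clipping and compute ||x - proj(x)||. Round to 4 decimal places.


Project each component onto [-1, 1].
clip(1.5999) = 1.0, clip(9.397) = 1.0, clip(-8.9842) = -1.0
Projection = [1.0, 1.0, -1.0]
Squared diffs: [0.3599, 70.5096, 63.7474]
Distance = sqrt(134.6169) = 11.6025


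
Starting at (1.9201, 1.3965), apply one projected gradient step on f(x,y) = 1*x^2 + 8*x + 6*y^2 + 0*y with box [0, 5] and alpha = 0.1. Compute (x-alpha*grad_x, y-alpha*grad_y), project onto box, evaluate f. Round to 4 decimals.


Step 1: Compute gradient at (1.9201, 1.3965).
grad_x = 2*1*1.9201 + 8 = 11.8402
grad_y = 2*6*1.3965 + 0 = 16.758
Step 2: Gradient step.
x_raw = 1.9201 - 0.1*11.8402 = 0.7361
y_raw = 1.3965 - 0.1*16.758 = -0.2793
Step 3: Project onto [0, 5].
x_proj = clip(0.7361) = 0.7361
y_proj = clip(-0.2793) = 0.0
Step 4: Evaluate f.
f(0.7361, 0.0) = 6.4305


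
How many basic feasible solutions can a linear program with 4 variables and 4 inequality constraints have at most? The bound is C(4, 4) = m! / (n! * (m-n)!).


Each vertex corresponds to some choice of n active constraints out of m, so the number of vertices is at most C(m, n) = m! / (n!(m-n)!).
m = 4, n = 4
Numerator: 4 * 3 * 2 * 1
Denominator: 4! = 24
C(4, 4) = 1


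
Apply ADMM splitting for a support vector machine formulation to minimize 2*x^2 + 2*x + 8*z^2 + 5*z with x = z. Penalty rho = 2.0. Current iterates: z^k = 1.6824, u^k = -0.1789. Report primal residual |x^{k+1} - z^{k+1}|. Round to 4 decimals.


ADMM iteration with rho = 2.0, z^k = 1.6824, u^k = -0.1789
Step 1: x-update.
Minimize 2*x^2 + 2*x + (2.0/2)*(x - 1.6824 - 0.1789)^2
FOC: (2*2 + 2.0)*x = -2 + 2.0*(1.6824 + 0.1789)
x^{k+1} = 0.2871
Step 2: z-update.
Minimize 8*z^2 + 5*z + (2.0/2)*(0.2871 - z - 0.1789)^2
FOC: (2*8 + 2.0)*z = -5 + 2.0*(0.2871 - 0.1789)
z^{k+1} = -0.2658
Step 3: u-update.
u^{k+1} = -0.1789 + 0.2871 + 0.2658 = 0.374
Step 4: Primal residual = |0.2871 + 0.2658| = 0.5529


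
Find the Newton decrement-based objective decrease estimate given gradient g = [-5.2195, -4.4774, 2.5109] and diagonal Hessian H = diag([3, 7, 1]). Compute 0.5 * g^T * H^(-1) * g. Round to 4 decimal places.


Step 1: H is diagonal, so H^(-1) * g = [-1.7398, -0.6396, 2.5109].
Step 2: g^T H^(-1) g = sum_i g_i^2 / H_ii
  = (-5.2195)^2/3 + (-4.4774)^2/7 + (2.5109)^2/1
  = 9.0811 + 2.8639 + 6.3046 = 18.2496
Step 3: Objective decrease = 0.5 * g^T H^(-1) g = 9.1248


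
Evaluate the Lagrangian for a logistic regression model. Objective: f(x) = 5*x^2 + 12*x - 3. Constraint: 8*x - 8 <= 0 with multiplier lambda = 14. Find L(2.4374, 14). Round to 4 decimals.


Step 1: Evaluate f(x).
f(2.4374) = 5*2.4374^2 + 12*2.4374 - 3 = 55.9534
Step 2: Evaluate g(x).
g(2.4374) = 8*2.4374 - 8 = 11.4992
Step 3: Compute Lagrangian.
L = 55.9534 + 14*11.4992 = 216.9422


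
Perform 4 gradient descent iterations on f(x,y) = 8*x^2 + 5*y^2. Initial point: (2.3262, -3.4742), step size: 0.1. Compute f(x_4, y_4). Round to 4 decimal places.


Gradient descent on f(x,y) = 8*x^2 + 5*y^2.
Starting point: (2.3262, -3.4742), alpha = 0.1
Step 1: grad_x = 2*8*2.3262 = 37.2192, grad_y = 2*5*-3.4742 = -34.742
  x_1 = 2.3262 - 0.1*37.2192 = -1.3957
  y_1 = -3.4742 - 0.1*-34.742 = 0.0
Step 2: grad_x = 2*8*-1.3957 = -22.3315, grad_y = 2*5*0.0 = 0.0
  x_2 = -1.3957 - 0.1*-22.3315 = 0.8374
  y_2 = 0.0 - 0.1*0.0 = 0.0
Step 3: grad_x = 2*8*0.8374 = 13.3989, grad_y = 2*5*0.0 = 0.0
  x_3 = 0.8374 - 0.1*13.3989 = -0.5025
  y_3 = 0.0 - 0.1*0.0 = 0.0
Step 4: grad_x = 2*8*-0.5025 = -8.0393, grad_y = 2*5*0.0 = 0.0
  x_4 = -0.5025 - 0.1*-8.0393 = 0.3015
  y_4 = 0.0 - 0.1*0.0 = 0.0
f(0.3015, 0.0) = 8*0.3015^2 + 5*0.0^2 = 0.7271


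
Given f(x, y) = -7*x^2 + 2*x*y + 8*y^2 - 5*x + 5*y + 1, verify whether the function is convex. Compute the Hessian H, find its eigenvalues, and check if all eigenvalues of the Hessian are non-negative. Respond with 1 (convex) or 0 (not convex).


The Hessian of f(x,y) = -7*x^2 + 2*x*y + 8*y^2 - 5*x + 5*y + 1 is:
H = [[-14, 2], [2, 16]]
Trace = -14 + 16 = 2
Determinant = -14*16 - (2)^2 = -228
Discriminant = (2)^2 - 4*-228 = 916.0
Eigenvalues: lambda_1 = -14.1327, lambda_2 = 16.1327
The function is not convex.

0


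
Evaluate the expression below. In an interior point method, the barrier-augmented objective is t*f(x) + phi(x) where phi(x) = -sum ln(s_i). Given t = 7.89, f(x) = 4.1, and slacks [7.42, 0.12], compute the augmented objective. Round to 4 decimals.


Step 1: Compute log-barrier.
ln values: [2.0042, -2.1203]
phi = -(2.0042 - 2.1203) = 0.1161
Step 2: Compute augmented objective.
t*f(x) = 7.89*4.1 = 32.349
Total = 32.349 + 0.1161 = 32.4651


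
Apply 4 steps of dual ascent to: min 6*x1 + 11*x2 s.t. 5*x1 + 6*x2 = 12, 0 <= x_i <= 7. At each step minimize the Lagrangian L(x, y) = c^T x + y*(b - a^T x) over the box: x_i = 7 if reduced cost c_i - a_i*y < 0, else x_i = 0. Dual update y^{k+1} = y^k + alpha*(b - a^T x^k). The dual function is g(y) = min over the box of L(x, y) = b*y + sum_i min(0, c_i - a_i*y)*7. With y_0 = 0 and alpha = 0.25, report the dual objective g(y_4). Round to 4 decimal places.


Dual ascent for LP: min 6*x1 + 11*x2, 5*x1 + 6*x2 = 12, 0 <= x_i <= 7
Step 1: y^k = 0.0, reduced costs: (6.0, 11.0)
  x^k = (0.0, 0.0), subgradient = b - a^T x = 12.0
  y^{k+1} = 0.0 + 0.25*12.0 = 3.0
Step 2: y^k = 3.0, reduced costs: (-9.0, -7.0)
  x^k = (7.0, 7.0), subgradient = b - a^T x = -65.0
  y^{k+1} = 3.0 + 0.25*-65.0 = -13.25
Step 3: y^k = -13.25, reduced costs: (72.25, 90.5)
  x^k = (0.0, 0.0), subgradient = b - a^T x = 12.0
  y^{k+1} = -13.25 + 0.25*12.0 = -10.25
Step 4: y^k = -10.25, reduced costs: (57.25, 72.5)
  x^k = (0.0, 0.0), subgradient = b - a^T x = 12.0
  y^{k+1} = -10.25 + 0.25*12.0 = -7.25
Dual objective at y_4 = -7.25: reduced costs (42.25, 54.5), box minimizer x = (0.0, 0.0)
g(y_4) = b*y + (c1 - a1*y)*x1 + (c2 - a2*y)*x2 = 12*(-7.25) + 42.25*0.0 + 54.5*0.0 = -87.0 + 0.0 + 0.0 = -87.0


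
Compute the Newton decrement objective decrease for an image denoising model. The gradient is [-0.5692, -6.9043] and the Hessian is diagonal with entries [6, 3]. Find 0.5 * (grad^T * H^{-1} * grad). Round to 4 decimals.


Step 1: H is diagonal, so H^(-1) * g = [-0.0949, -2.3014].
Step 2: g^T H^(-1) g = sum_i g_i^2 / H_ii
  = (-0.5692)^2/6 + (-6.9043)^2/3
  = 0.054 + 15.8898 = 15.9438
Step 3: Objective decrease = 0.5 * g^T H^(-1) g = 7.9719


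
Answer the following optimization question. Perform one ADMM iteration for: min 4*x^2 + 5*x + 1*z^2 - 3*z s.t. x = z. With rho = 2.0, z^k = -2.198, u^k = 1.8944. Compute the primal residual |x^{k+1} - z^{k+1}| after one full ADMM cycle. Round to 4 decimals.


ADMM iteration with rho = 2.0, z^k = -2.198, u^k = 1.8944
Step 1: x-update.
Minimize 4*x^2 + 5*x + (2.0/2)*(x + 2.198 + 1.8944)^2
FOC: (2*4 + 2.0)*x = -5 + 2.0*(-2.198 - 1.8944)
x^{k+1} = -1.3185
Step 2: z-update.
Minimize 1*z^2 - 3*z + (2.0/2)*(-1.3185 - z + 1.8944)^2
FOC: (2*1 + 2.0)*z = 3 + 2.0*(-1.3185 + 1.8944)
z^{k+1} = 1.038
Step 3: u-update.
u^{k+1} = 1.8944 - 1.3185 - 1.038 = -0.462
Step 4: Primal residual = |-1.3185 - 1.038| = 2.3564


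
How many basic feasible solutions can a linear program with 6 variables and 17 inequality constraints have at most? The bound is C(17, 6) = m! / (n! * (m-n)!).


Each vertex corresponds to some choice of n active constraints out of m, so the number of vertices is at most C(m, n) = m! / (n!(m-n)!).
m = 17, n = 6
Numerator: 17 * 16 * 15 * 14 * 13 * 12
Denominator: 6! = 720
C(17, 6) = 12376


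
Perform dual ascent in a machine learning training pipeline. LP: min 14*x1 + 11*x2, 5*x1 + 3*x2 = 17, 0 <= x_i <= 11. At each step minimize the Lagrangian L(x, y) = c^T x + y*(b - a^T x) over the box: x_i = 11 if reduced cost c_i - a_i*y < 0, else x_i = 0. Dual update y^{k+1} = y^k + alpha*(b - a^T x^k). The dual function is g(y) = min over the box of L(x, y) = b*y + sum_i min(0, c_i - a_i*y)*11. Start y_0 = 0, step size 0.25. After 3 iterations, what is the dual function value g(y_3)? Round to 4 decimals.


Dual ascent for LP: min 14*x1 + 11*x2, 5*x1 + 3*x2 = 17, 0 <= x_i <= 11
Step 1: y^k = 0.0, reduced costs: (14.0, 11.0)
  x^k = (0.0, 0.0), subgradient = b - a^T x = 17.0
  y^{k+1} = 0.0 + 0.25*17.0 = 4.25
Step 2: y^k = 4.25, reduced costs: (-7.25, -1.75)
  x^k = (11.0, 11.0), subgradient = b - a^T x = -71.0
  y^{k+1} = 4.25 + 0.25*-71.0 = -13.5
Step 3: y^k = -13.5, reduced costs: (81.5, 51.5)
  x^k = (0.0, 0.0), subgradient = b - a^T x = 17.0
  y^{k+1} = -13.5 + 0.25*17.0 = -9.25
Dual objective at y_3 = -9.25: reduced costs (60.25, 38.75), box minimizer x = (0.0, 0.0)
g(y_3) = b*y + (c1 - a1*y)*x1 + (c2 - a2*y)*x2 = 17*(-9.25) + 60.25*0.0 + 38.75*0.0 = -157.25 + 0.0 + 0.0 = -157.25


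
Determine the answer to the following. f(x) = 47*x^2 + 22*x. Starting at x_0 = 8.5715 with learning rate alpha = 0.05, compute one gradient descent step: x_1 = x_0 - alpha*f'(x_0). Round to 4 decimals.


We compute the gradient at x_0 and apply the update.
f'(x) = 94*x + 22
f'(8.5715) = 94*8.5715 + 22 = 827.721
x_1 = 8.5715 - 0.05*827.721 = -32.8146


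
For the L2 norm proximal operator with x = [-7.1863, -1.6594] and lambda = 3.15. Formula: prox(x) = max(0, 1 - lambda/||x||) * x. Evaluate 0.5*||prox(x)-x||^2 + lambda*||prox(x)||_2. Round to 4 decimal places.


Step 1: Compute ||x||.
||x|| = 7.3754
Step 2: Compute scaling factor.
scale = max(0, 1 - 3.15/7.3754) = 0.5729
Step 3: prox(x) = [-4.1171, -0.9507]
||prox(x)|| = 4.2254
Step 4: Proximal objective.
0.5*||prox-x||^2 = 4.9613
lambda*||prox|| = 13.31
Total = 18.2713


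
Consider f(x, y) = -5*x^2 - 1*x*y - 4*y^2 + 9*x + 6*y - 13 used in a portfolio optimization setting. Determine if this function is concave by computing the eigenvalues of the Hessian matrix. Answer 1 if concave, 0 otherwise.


The Hessian of f(x,y) = -5*x^2 - 1*x*y - 4*y^2 + 9*x + 6*y - 13 is:
H = [[-10, -1], [-1, -8]]
Trace = -10 - 8 = -18
Determinant = -10*-8 - (-1)^2 = 79
Discriminant = (-18)^2 - 4*79 = 8.0
Eigenvalues: lambda_1 = -10.4142, lambda_2 = -7.5858
The function is concave.

1


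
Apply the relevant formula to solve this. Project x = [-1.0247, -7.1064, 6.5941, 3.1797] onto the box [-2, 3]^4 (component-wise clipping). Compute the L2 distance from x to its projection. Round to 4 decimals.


Project each component onto [-2, 3].
clip(-1.0247) = -1.0247, clip(-7.1064) = -2.0, clip(6.5941) = 3.0, clip(3.1797) = 3.0
Projection = [-1.0247, -2.0, 3.0, 3.0]
Squared diffs: [0.0, 26.0753, 12.9176, 0.0323]
Distance = sqrt(39.0252) = 6.247


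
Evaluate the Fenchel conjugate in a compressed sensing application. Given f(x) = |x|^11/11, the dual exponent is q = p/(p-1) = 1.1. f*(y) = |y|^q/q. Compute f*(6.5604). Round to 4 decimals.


The conjugate exponent q satisfies 1/p + 1/q = 1.
p = 11, so q = 11/(11 - 1) = 1.1
|y|^q = 6.5604^1.1 = 7.9181
f*(6.5604) = 7.9181 / 1.1 = 7.1983


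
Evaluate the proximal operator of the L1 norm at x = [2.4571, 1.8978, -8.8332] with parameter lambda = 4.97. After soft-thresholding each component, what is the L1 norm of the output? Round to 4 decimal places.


Soft-thresholding with lambda = 4.97:
prox(2.4571) = sign(2.4571)*max(|2.4571| - 4.97, 0) = 0.0
prox(1.8978) = sign(1.8978)*max(|1.8978| - 4.97, 0) = 0.0
prox(-8.8332) = sign(-8.8332)*max(|-8.8332| - 4.97, 0) = -3.8632
prox(x) = [0.0, 0.0, -3.8632]
||prox(x)||_1 = 0.0 + 0.0 + 3.8632 = 3.8632


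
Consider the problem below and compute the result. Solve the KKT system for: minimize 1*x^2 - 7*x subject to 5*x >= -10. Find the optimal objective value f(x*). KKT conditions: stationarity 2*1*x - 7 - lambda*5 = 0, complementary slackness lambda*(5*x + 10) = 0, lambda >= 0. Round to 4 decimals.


Step 1: Try lambda = 0 (constraint inactive).
Stationarity: 2*1*x - 7 = 0
x* = 7/(2*1) = 3.5
Check constraint: 5*3.5 = 17.5 >= -10 -- satisfied.
Step 2: Compute optimal value.
f(x*) = 1*3.5^2 - 7*3.5 = -12.25


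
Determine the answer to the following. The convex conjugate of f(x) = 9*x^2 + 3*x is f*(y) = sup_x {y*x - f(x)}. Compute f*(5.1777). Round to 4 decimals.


f*(y) = sup_x {y*x - a*x^2 - b*x} = sup_x {(y-b)*x - a*x^2}
FOC: (y - b) - 2a*x = 0 => x* = (y - b)/(2a)
x* = (5.1777 - 3)/(2*9) = 0.121
f*(5.1777) = (y-b)^2/(4a) = (5.1777 - 3)^2/(4*9)
= 4.7424/36 = 0.1317


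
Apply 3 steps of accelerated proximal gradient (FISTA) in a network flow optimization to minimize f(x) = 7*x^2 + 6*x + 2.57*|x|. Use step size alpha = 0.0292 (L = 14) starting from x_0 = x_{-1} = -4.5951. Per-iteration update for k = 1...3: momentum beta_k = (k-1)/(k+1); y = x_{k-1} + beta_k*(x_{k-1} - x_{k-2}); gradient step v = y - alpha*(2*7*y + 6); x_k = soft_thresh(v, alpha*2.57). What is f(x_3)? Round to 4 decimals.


FISTA on f(x) = 7*x^2 + 6*x + 2.57*|x|
L = 14, alpha = 0.0292
Iteration 1: beta = 0.0, y = -4.5951 + 0.0*(-4.5951 + 4.5951) = -4.5951
  grad(y) = -58.3314, v = y - alpha*grad = -2.8918
  prox(v) = soft_thresh(-2.8918, 0.075) = -2.8168
Iteration 2: beta = 0.3333, y = -2.8168 + 0.3333*(-2.8168 + 4.5951) = -2.224
  grad(y) = -25.1361, v = y - alpha*grad = -1.49
  prox(v) = soft_thresh(-1.49, 0.075) = -1.415
Iteration 3: beta = 0.5, y = -1.415 + 0.5*(-1.415 + 2.8168) = -0.7141
  grad(y) = -3.9973, v = y - alpha*grad = -0.5974
  prox(v) = soft_thresh(-0.5974, 0.075) = -0.5223
f(x_3) = 7*(-0.5223)^2 + 6*(-0.5223) + 2.57*|-0.5223| = 0.1182


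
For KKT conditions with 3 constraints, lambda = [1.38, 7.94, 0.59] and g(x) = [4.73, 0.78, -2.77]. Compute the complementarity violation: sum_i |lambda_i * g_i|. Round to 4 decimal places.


KKT complementary slackness check:
lambda_1 * g_1 = 1.38 * 4.73 = 6.5274
lambda_2 * g_2 = 7.94 * 0.78 = 6.1932
lambda_3 * g_3 = 0.59 * -2.77 = -1.6343
Total violation = 6.5274 + 6.1932 + 1.6343 = 14.3549


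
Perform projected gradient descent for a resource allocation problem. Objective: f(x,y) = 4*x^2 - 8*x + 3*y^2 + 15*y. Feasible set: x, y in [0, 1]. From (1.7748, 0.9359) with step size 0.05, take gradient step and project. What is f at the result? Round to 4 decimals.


Step 1: Compute gradient at (1.7748, 0.9359).
grad_x = 2*4*1.7748 - 8 = 6.1984
grad_y = 2*3*0.9359 + 15 = 20.6154
Step 2: Gradient step.
x_raw = 1.7748 - 0.05*6.1984 = 1.4649
y_raw = 0.9359 - 0.05*20.6154 = -0.0949
Step 3: Project onto [0, 1].
x_proj = clip(1.4649) = 1.0
y_proj = clip(-0.0949) = 0.0
Step 4: Evaluate f.
f(1.0, 0.0) = -4.0


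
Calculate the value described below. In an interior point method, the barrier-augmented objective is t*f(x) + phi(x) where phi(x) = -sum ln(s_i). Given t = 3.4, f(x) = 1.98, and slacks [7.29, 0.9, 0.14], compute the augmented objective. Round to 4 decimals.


Step 1: Compute log-barrier.
ln values: [1.9865, -0.1054, -1.9661]
phi = -(1.9865 - 0.1054 - 1.9661) = 0.085
Step 2: Compute augmented objective.
t*f(x) = 3.4*1.98 = 6.732
Total = 6.732 + 0.085 = 6.817


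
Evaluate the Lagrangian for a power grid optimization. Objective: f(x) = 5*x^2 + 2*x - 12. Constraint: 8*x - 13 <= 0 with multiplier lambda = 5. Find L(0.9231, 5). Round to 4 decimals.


Step 1: Evaluate f(x).
f(0.9231) = 5*0.9231^2 + 2*0.9231 - 12 = -5.8932
Step 2: Evaluate g(x).
g(0.9231) = 8*0.9231 - 13 = -5.6152
Step 3: Compute Lagrangian.
L = -5.8932 + 5*-5.6152 = -33.9692


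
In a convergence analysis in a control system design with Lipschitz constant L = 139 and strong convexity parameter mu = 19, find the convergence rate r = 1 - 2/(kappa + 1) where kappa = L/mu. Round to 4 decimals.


Step 1: Compute the condition number.
kappa = L/mu = 139/19 = 7.3158
Step 2: Compute the convergence rate.
r = 1 - 2/(kappa + 1) = 1 - 2*mu/(L + mu) = (L - mu)/(L + mu) = 120/158 = 0.7595


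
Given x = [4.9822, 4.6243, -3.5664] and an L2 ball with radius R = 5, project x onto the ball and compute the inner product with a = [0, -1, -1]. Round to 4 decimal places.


Step 1: Compute ||x|| (intermediates to 6 decimals).
||x|| = sqrt(4.9822^2 + 4.6243^2 + (-3.5664)^2) = 7.676306
Step 2: Project.
Since ||x|| > R, scale = R/||x|| = 5/7.676306 = 0.651355, proj(x) = scale * x
proj(x) = [3.245181, 3.012061, -2.322992]
Step 3: Dot product.
a^T * proj(x) = 0*3.245181 - 1*3.012061 - 1*(-2.322992) = -0.6891


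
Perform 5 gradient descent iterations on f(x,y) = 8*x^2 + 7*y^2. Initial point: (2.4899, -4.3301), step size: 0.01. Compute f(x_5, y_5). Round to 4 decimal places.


Gradient descent on f(x,y) = 8*x^2 + 7*y^2.
Starting point: (2.4899, -4.3301), alpha = 0.01
Step 1: grad_x = 2*8*2.4899 = 39.8384, grad_y = 2*7*-4.3301 = -60.6214
  x_1 = 2.4899 - 0.01*39.8384 = 2.0915
  y_1 = -4.3301 - 0.01*-60.6214 = -3.7239
Step 2: grad_x = 2*8*2.0915 = 33.4643, grad_y = 2*7*-3.7239 = -52.1344
  x_2 = 2.0915 - 0.01*33.4643 = 1.7569
  y_2 = -3.7239 - 0.01*-52.1344 = -3.2025
Step 3: grad_x = 2*8*1.7569 = 28.11, grad_y = 2*7*-3.2025 = -44.8356
  x_3 = 1.7569 - 0.01*28.11 = 1.4758
  y_3 = -3.2025 - 0.01*-44.8356 = -2.7542
Step 4: grad_x = 2*8*1.4758 = 23.6124, grad_y = 2*7*-2.7542 = -38.5586
  x_4 = 1.4758 - 0.01*23.6124 = 1.2396
  y_4 = -2.7542 - 0.01*-38.5586 = -2.3686
Step 5: grad_x = 2*8*1.2396 = 19.8344, grad_y = 2*7*-2.3686 = -33.1604
  x_5 = 1.2396 - 0.01*19.8344 = 1.0413
  y_5 = -2.3686 - 0.01*-33.1604 = -2.037
f(1.0413, -2.037) = 8*1.0413^2 + 7*(-2.037)^2 = 37.72


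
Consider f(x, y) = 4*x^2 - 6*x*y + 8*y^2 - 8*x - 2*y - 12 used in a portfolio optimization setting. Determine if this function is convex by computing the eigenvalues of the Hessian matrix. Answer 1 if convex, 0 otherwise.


The Hessian of f(x,y) = 4*x^2 - 6*x*y + 8*y^2 - 8*x - 2*y - 12 is:
H = [[8, -6], [-6, 16]]
Trace = 8 + 16 = 24
Determinant = 8*16 - (-6)^2 = 92
Discriminant = (24)^2 - 4*92 = 208.0
Eigenvalues: lambda_1 = 4.7889, lambda_2 = 19.2111
The function is convex.

1


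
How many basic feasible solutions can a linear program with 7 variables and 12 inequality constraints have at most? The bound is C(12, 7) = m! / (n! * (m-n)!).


Each vertex corresponds to some choice of n active constraints out of m, so the number of vertices is at most C(m, n) = m! / (n!(m-n)!).
m = 12, n = 7
Numerator: 12 * 11 * 10 * 9 * 8 * 7 * 6
Denominator: 7! = 5040
C(12, 7) = 792


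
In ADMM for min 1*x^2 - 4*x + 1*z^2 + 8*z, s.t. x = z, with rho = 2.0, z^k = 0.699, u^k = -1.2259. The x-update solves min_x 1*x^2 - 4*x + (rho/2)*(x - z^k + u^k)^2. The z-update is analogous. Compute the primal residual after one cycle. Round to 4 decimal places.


ADMM iteration with rho = 2.0, z^k = 0.699, u^k = -1.2259
Step 1: x-update.
Minimize 1*x^2 - 4*x + (2.0/2)*(x - 0.699 - 1.2259)^2
FOC: (2*1 + 2.0)*x = 4 + 2.0*(0.699 + 1.2259)
x^{k+1} = 1.9625
Step 2: z-update.
Minimize 1*z^2 + 8*z + (2.0/2)*(1.9625 - z - 1.2259)^2
FOC: (2*1 + 2.0)*z = -8 + 2.0*(1.9625 - 1.2259)
z^{k+1} = -1.6317
Step 3: u-update.
u^{k+1} = -1.2259 + 1.9625 + 1.6317 = 2.3683
Step 4: Primal residual = |1.9625 + 1.6317| = 3.5942


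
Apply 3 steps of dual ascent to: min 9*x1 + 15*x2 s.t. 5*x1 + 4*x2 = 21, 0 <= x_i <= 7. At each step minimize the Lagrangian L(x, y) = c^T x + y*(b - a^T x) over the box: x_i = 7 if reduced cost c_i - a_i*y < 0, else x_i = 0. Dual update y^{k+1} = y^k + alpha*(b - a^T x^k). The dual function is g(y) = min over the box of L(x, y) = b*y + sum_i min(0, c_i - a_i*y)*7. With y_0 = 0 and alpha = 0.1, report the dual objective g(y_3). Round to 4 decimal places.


Dual ascent for LP: min 9*x1 + 15*x2, 5*x1 + 4*x2 = 21, 0 <= x_i <= 7
Step 1: y^k = 0.0, reduced costs: (9.0, 15.0)
  x^k = (0.0, 0.0), subgradient = b - a^T x = 21.0
  y^{k+1} = 0.0 + 0.1*21.0 = 2.1
Step 2: y^k = 2.1, reduced costs: (-1.5, 6.6)
  x^k = (7.0, 0.0), subgradient = b - a^T x = -14.0
  y^{k+1} = 2.1 + 0.1*-14.0 = 0.7
Step 3: y^k = 0.7, reduced costs: (5.5, 12.2)
  x^k = (0.0, 0.0), subgradient = b - a^T x = 21.0
  y^{k+1} = 0.7 + 0.1*21.0 = 2.8
Dual objective at y_3 = 2.8: reduced costs (-5.0, 3.8), box minimizer x = (7.0, 0.0)
g(y_3) = b*y + (c1 - a1*y)*x1 + (c2 - a2*y)*x2 = 21*2.8 + (-5.0)*7.0 + 3.8*0.0 = 58.8 - 35.0 + 0.0 = 23.8


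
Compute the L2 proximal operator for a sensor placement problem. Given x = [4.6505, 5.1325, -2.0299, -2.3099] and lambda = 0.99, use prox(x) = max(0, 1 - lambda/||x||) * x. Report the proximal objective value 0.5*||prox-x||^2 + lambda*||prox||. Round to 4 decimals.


Step 1: Compute ||x||.
||x|| = 7.578
Step 2: Compute scaling factor.
scale = max(0, 1 - 0.99/7.578) = 0.8694
Step 3: prox(x) = [4.043, 4.462, -1.7647, -2.0081]
||prox(x)|| = 6.588
Step 4: Proximal objective.
0.5*||prox-x||^2 = 0.4901
lambda*||prox|| = 6.5221
Total = 7.0122
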